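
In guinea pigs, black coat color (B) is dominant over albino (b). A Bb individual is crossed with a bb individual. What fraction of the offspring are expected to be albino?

Punnett square for Bb × bb:
Offspring genotypes: 2 Bb, 2 bb
black: 2, albino: 2
albino: 2 out of 4
Probability: 2/4 = 1/2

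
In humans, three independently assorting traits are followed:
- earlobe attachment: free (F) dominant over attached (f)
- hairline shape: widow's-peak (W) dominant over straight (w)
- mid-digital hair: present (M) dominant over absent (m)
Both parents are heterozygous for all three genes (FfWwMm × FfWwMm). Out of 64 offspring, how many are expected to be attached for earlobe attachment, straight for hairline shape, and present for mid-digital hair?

Trihybrid cross: FfWwMm × FfWwMm
Each trait segregates independently with a 3:1 phenotypic ratio, so each gene contributes 3/4 (dominant) or 1/4 (recessive).
Target: attached (earlobe attachment), straight (hairline shape), present (mid-digital hair)
Probability = product of independent per-trait probabilities
= 1/4 × 1/4 × 3/4 = 3/64
Expected count = 3/64 × 64 = 3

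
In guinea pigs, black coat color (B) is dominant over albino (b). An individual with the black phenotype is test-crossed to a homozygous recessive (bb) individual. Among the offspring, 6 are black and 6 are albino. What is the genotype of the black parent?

Test cross: ? × bb
Offspring: 6 black, 6 albino — approximately 1:1.
A 1:1 ratio in a test cross indicates the unknown parent is heterozygous (Bb).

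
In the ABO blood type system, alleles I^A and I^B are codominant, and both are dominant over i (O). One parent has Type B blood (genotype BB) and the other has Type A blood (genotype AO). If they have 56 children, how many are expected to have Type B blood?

Cross: BB × AO
Possible offspring genotypes: 2 AB, 2 BO
Blood type counts: 2 Type AB, 2 Type B
Probability of Type B: 2/4 = 1/2
Expected count = 1/2 × 56 = 28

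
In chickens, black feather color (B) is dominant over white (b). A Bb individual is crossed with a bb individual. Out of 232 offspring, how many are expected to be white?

Punnett square for Bb × bb:
Offspring genotypes: 2 Bb, 2 bb
black: 2, white: 2
white: 2 out of 4 → fraction 1/2
Expected count = 1/2 × 232 = 116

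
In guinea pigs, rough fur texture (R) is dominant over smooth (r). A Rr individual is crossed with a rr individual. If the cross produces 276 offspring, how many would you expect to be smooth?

Punnett square for Rr × rr:
Offspring genotypes: 2 Rr, 2 rr
rough: 2, smooth: 2
smooth: 2 out of 4 → fraction 1/2
Expected count = 1/2 × 276 = 138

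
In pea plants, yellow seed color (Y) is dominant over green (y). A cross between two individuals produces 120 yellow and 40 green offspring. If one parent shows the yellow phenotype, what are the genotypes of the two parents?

Observed offspring: 120 yellow, 40 green
The observed ratio simplifies to 3:1. Green (yy) offspring appear, so each parent must contribute one y allele. The parent stated to show yellow carries Y, so it is Yy. The other parent is then either Yy or yy: Yy × yy would give a 1:1 split, whereas Yy × Yy gives 3:1 — matching the data. So both parents are heterozygous (Yy × Yy).
Parent genotypes: Yy × Yy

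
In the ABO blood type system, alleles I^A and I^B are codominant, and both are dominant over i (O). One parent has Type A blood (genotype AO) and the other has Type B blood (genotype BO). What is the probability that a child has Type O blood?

Cross: AO × BO
Possible offspring genotypes: 1 AB, 1 AO, 1 BO, 1 OO
Blood type counts: 1 Type AB, 1 Type A, 1 Type B, 1 Type O
Probability of Type O: 1/4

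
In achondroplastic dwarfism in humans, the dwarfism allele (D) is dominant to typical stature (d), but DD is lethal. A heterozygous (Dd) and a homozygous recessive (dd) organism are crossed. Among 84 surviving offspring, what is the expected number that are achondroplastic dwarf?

Cross: Dd × dd
Punnett square offspring (before lethality): 2 Dd, 2 dd
No DD offspring are produced in this cross.
achondroplastic dwarf: 2 out of 4 → fraction 1/2
Expected count = 1/2 × 84 = 42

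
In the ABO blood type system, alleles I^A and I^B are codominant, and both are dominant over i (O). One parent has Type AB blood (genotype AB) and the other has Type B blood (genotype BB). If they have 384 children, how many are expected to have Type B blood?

Cross: AB × BB
Possible offspring genotypes: 2 AB, 2 BB
Blood type counts: 2 Type AB, 2 Type B
Probability of Type B: 2/4 = 1/2
Expected count = 1/2 × 384 = 192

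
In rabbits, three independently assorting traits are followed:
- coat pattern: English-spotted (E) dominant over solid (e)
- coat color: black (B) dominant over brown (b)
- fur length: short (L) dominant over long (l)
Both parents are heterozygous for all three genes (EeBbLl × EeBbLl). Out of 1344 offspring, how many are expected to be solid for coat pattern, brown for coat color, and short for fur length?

Trihybrid cross: EeBbLl × EeBbLl
Each trait segregates independently with a 3:1 phenotypic ratio, so each gene contributes 3/4 (dominant) or 1/4 (recessive).
Target: solid (coat pattern), brown (coat color), short (fur length)
Probability = product of independent per-trait probabilities
= 1/4 × 1/4 × 3/4 = 3/64
Expected count = 3/64 × 1344 = 63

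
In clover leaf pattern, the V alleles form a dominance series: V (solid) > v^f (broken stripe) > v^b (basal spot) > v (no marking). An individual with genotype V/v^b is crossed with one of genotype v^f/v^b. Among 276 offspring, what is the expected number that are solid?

Cross: V/v^b × v^f/v^b
Allele dominance: V > v^f > v^b > v
Offspring genotypes: 1 V/v^f, 1 V/v^b, 1 v^f/v^b, 1 v^b/v^b
Phenotype counts: 2 solid, 1 broken stripe, 1 basal spot
solid: 2 out of 4 → fraction 1/2
Expected count = 1/2 × 276 = 138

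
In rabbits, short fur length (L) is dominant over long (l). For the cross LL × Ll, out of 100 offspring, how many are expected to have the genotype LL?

Punnett square for LL × Ll:
Offspring genotypes: 2 LL, 2 Ll
Total offspring: 4
Count with target: 2
Probability: 2/4 = 1/2
Expected count = 1/2 × 100 = 50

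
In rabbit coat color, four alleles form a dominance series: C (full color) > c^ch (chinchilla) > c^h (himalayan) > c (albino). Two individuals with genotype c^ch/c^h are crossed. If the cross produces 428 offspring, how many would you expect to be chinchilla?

Cross: c^ch/c^h × c^ch/c^h
Allele dominance: C > c^ch > c^h > c
Offspring genotypes: 1 c^ch/c^ch, 2 c^ch/c^h, 1 c^h/c^h
Phenotype counts: 3 chinchilla, 1 himalayan
chinchilla: 3 out of 4 → fraction 3/4
Expected count = 3/4 × 428 = 321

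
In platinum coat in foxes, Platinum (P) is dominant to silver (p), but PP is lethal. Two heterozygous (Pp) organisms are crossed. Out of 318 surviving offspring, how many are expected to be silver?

Cross: Pp × Pp
Punnett square offspring (before lethality): 1 PP, 2 Pp, 1 pp
The PP genotype is lethal (embryos die); surviving offspring: 2 Pp, 1 pp
silver: 1 out of 3 → fraction 1/3
Expected count = 1/3 × 318 = 106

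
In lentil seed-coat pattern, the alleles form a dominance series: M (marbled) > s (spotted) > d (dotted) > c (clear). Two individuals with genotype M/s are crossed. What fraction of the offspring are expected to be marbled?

Cross: M/s × M/s
Allele dominance: M > s > d > c
Offspring genotypes: 1 M/M, 2 M/s, 1 s/s
Phenotype counts: 3 marbled, 1 spotted
marbled: 3 out of 4
Probability: 3/4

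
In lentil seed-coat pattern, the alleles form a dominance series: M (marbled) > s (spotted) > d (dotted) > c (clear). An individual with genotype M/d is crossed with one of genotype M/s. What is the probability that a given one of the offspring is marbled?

Cross: M/d × M/s
Allele dominance: M > s > d > c
Offspring genotypes: 1 M/M, 1 M/s, 1 M/d, 1 s/d
Phenotype counts: 3 marbled, 1 spotted
marbled: 3 out of 4
Probability: 3/4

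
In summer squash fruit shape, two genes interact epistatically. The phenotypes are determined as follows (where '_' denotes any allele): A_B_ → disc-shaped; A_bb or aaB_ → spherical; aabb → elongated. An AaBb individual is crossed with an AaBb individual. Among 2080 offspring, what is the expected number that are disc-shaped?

Cross: AaBb × AaBb — consider each gene separately:
A gene: Aa × Aa → 1 AA, 2 Aa, 1 aa → 3 A_ : 1 aa (out of 4)
B gene: Bb × Bb → 1 BB, 2 Bb, 1 bb → 3 B_ : 1 bb (out of 4)
Genotype classes (out of 4 × 4 = 16): A_B_ = 3×3 = 9; A_bb = 3×1 = 3; aaB_ = 1×3 = 3; aabb = 1×1 = 1
Apply the phenotype rules: A_B_ (9) → disc-shaped; A_bb (3) + aaB_ (3) → spherical; aabb (1) → elongated
Phenotype counts (out of 16): 9 disc-shaped, 6 spherical, 1 elongated
disc-shaped: 9 out of 16 → fraction 9/16
Expected count = 9/16 × 2080 = 1170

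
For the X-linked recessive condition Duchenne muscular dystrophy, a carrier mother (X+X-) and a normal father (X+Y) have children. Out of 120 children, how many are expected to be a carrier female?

Cross: X+X- × X+Y
Offspring: 1 X+X+, 1 X+Y, 1 X+X-, 1 X-Y
Probability of a carrier female: 1/4
Expected count = 1/4 × 120 = 30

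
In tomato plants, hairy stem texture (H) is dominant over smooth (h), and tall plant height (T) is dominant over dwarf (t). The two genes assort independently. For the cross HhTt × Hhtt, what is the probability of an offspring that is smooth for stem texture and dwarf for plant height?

Dihybrid cross HhTt × Hhtt — consider each gene separately:
stem texture: Hh × Hh → 1 HH, 2 Hh, 1 hh → 3 H_ : 1 hh (out of 4)
plant height: Tt × tt → 2 Tt, 2 tt → 2 T_ : 2 tt (out of 4)
Looking for: smooth (hh) and dwarf (tt)
P(smooth) = 1/4, P(dwarf) = 2/4
P(both) = 1/4 × 2/4 = 2/16 = 1/8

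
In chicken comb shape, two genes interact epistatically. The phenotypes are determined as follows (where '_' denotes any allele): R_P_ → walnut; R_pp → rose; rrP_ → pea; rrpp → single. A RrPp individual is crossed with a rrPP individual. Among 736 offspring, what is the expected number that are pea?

Cross: RrPp × rrPP — consider each gene separately:
R gene: Rr × rr → 2 Rr, 2 rr → 2 R_ : 2 rr (out of 4)
P gene: Pp × PP → 2 PP, 2 Pp → 4 P_ (out of 4)
Genotype classes (out of 4 × 4 = 16): R_P_ = 2×4 = 8; rrP_ = 2×4 = 8
Apply the phenotype rules: R_P_ (8) → walnut; rrP_ (8) → pea
Phenotype counts (out of 16): 8 walnut, 8 pea
pea: 8 out of 16 → fraction 1/2
Expected count = 1/2 × 736 = 368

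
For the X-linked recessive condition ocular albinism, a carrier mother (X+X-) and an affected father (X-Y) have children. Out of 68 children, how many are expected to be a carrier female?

Cross: X+X- × X-Y
Offspring: 1 X+X-, 1 X+Y, 1 X-X-, 1 X-Y
Probability of a carrier female: 1/4
Expected count = 1/4 × 68 = 17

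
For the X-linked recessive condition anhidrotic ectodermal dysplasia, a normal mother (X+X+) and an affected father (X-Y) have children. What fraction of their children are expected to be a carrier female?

Cross: X+X+ × X-Y
Offspring: 2 X+X-, 2 X+Y
Probability of a carrier female: 2/4 = 1/2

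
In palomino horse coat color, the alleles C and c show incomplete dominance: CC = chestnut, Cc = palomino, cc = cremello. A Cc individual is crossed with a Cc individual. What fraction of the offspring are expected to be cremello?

Punnett square for Cc × Cc:
Offspring genotypes: 1 CC, 2 Cc, 1 cc
Phenotype counts: 1 chestnut, 2 palomino, 1 cremello
cremello: 1 out of 4
Probability: 1/4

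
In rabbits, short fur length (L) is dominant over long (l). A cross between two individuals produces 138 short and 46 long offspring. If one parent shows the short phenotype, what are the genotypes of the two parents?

Observed offspring: 138 short, 46 long
The observed ratio simplifies to 3:1. Long (ll) offspring appear, so each parent must contribute one l allele. The parent stated to show short carries L, so it is Ll. The other parent is then either Ll or ll: Ll × ll would give a 1:1 split, whereas Ll × Ll gives 3:1 — matching the data. So both parents are heterozygous (Ll × Ll).
Parent genotypes: Ll × Ll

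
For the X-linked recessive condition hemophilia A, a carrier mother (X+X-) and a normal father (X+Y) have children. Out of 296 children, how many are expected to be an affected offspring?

Cross: X+X- × X+Y
Offspring: 1 X+X+, 1 X+Y, 1 X+X-, 1 X-Y
Probability of an affected offspring: 1/4
Expected count = 1/4 × 296 = 74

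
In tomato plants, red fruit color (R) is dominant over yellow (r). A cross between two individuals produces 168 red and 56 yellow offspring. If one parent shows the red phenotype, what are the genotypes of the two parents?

Observed offspring: 168 red, 56 yellow
The observed ratio simplifies to 3:1. Yellow (rr) offspring appear, so each parent must contribute one r allele. The parent stated to show red carries R, so it is Rr. The other parent is then either Rr or rr: Rr × rr would give a 1:1 split, whereas Rr × Rr gives 3:1 — matching the data. So both parents are heterozygous (Rr × Rr).
Parent genotypes: Rr × Rr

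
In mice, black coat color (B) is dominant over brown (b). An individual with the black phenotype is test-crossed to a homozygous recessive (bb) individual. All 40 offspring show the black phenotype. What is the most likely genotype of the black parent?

Test cross: ? × bb
All offspring are black.
If the unknown parent were heterozygous (Bb), about half of 40 offspring would be brown; none are. The unknown parent is most likely homozygous dominant (BB).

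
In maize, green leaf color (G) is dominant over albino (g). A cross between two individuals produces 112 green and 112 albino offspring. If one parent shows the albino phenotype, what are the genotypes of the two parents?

Observed offspring: 112 green, 112 albino
The observed ratio simplifies to 1:1. One parent shows albino, so its genotype must be gg. A 1:1 offspring split requires the other parent to be heterozygous (Gg).
Parent genotypes: gg × Gg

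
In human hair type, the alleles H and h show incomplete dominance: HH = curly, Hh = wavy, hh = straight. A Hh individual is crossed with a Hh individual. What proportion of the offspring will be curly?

Punnett square for Hh × Hh:
Offspring genotypes: 1 HH, 2 Hh, 1 hh
Phenotype counts: 1 curly, 2 wavy, 1 straight
curly: 1 out of 4
Probability: 1/4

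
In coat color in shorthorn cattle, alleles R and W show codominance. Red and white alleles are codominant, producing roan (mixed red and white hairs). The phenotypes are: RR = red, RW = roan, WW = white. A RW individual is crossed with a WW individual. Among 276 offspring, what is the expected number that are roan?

Punnett square for RW × WW:
Offspring genotypes: 2 RW, 2 WW
Phenotype counts: 2 roan, 2 white
roan: 2 out of 4 → fraction 1/2
Expected count = 1/2 × 276 = 138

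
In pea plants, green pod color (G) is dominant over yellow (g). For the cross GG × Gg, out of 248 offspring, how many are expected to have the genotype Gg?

Punnett square for GG × Gg:
Offspring genotypes: 2 GG, 2 Gg
Total offspring: 4
Count with target: 2
Probability: 2/4 = 1/2
Expected count = 1/2 × 248 = 124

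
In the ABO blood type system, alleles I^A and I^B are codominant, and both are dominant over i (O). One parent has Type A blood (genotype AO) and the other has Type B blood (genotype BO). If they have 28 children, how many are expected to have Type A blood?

Cross: AO × BO
Possible offspring genotypes: 1 AB, 1 AO, 1 BO, 1 OO
Blood type counts: 1 Type AB, 1 Type A, 1 Type B, 1 Type O
Probability of Type A: 1/4
Expected count = 1/4 × 28 = 7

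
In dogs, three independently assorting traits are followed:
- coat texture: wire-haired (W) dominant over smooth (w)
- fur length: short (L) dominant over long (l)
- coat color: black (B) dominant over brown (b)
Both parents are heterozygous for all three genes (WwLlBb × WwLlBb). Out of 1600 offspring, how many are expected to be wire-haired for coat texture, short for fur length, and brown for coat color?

Trihybrid cross: WwLlBb × WwLlBb
Each trait segregates independently with a 3:1 phenotypic ratio, so each gene contributes 3/4 (dominant) or 1/4 (recessive).
Target: wire-haired (coat texture), short (fur length), brown (coat color)
Probability = product of independent per-trait probabilities
= 3/4 × 3/4 × 1/4 = 9/64
Expected count = 9/64 × 1600 = 225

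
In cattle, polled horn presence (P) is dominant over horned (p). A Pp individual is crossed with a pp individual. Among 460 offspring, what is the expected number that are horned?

Punnett square for Pp × pp:
Offspring genotypes: 2 Pp, 2 pp
polled: 2, horned: 2
horned: 2 out of 4 → fraction 1/2
Expected count = 1/2 × 460 = 230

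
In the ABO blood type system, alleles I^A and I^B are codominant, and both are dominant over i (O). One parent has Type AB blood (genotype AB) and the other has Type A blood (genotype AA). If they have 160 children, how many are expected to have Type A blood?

Cross: AB × AA
Possible offspring genotypes: 2 AA, 2 AB
Blood type counts: 2 Type A, 2 Type AB
Probability of Type A: 2/4 = 1/2
Expected count = 1/2 × 160 = 80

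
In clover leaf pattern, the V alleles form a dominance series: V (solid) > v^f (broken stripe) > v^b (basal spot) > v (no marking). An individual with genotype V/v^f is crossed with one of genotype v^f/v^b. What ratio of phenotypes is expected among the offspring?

Cross: V/v^f × v^f/v^b
Allele dominance: V > v^f > v^b > v
Offspring genotypes: 1 V/v^f, 1 V/v^b, 1 v^f/v^f, 1 v^f/v^b
Phenotype counts: 2 solid, 2 broken stripe
Ratio: 1 solid : 1 broken stripe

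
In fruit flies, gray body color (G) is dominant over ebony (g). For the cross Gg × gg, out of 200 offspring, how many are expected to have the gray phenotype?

Punnett square for Gg × gg:
Offspring genotypes: 2 Gg, 2 gg
Total offspring: 4
Count with target: 2
Probability: 2/4 = 1/2
Expected count = 1/2 × 200 = 100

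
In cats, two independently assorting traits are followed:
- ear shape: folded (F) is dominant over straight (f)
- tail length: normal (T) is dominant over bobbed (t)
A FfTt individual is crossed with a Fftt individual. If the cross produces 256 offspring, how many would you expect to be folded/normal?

Dihybrid cross FfTt × Fftt — consider each gene separately:
ear shape: Ff × Ff → 1 FF, 2 Ff, 1 ff → 3 F_ : 1 ff (out of 4)
tail length: Tt × tt → 2 Tt, 2 tt → 2 T_ : 2 tt (out of 4)
Combine (counts out of 4 × 4 = 16): folded/normal (F_T_) = 3×2 = 6; folded/bobbed (F_tt) = 3×2 = 6; straight/normal (ffT_) = 1×2 = 2; straight/bobbed (fftt) = 1×2 = 2
Phenotype counts (out of 16): 6 folded/normal, 6 folded/bobbed, 2 straight/normal, 2 straight/bobbed
folded/normal: 6 out of 16 → fraction 3/8
Expected count = 3/8 × 256 = 96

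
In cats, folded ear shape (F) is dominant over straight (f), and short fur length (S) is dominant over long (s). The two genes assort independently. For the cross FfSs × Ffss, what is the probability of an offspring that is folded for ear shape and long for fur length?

Dihybrid cross FfSs × Ffss — consider each gene separately:
ear shape: Ff × Ff → 1 FF, 2 Ff, 1 ff → 3 F_ : 1 ff (out of 4)
fur length: Ss × ss → 2 Ss, 2 ss → 2 S_ : 2 ss (out of 4)
Looking for: folded (F_) and long (ss)
P(folded) = 3/4, P(long) = 2/4
P(both) = 3/4 × 2/4 = 6/16 = 3/8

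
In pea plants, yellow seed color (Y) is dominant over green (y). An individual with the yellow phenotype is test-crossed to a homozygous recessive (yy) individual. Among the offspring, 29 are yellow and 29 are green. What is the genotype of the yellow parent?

Test cross: ? × yy
Offspring: 29 yellow, 29 green — approximately 1:1.
A 1:1 ratio in a test cross indicates the unknown parent is heterozygous (Yy).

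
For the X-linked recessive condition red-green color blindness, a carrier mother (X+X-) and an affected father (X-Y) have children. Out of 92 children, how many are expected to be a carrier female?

Cross: X+X- × X-Y
Offspring: 1 X+X-, 1 X+Y, 1 X-X-, 1 X-Y
Probability of a carrier female: 1/4
Expected count = 1/4 × 92 = 23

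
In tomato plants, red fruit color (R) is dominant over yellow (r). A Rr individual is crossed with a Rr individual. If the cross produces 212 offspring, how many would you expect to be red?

Punnett square for Rr × Rr:
Offspring genotypes: 1 RR, 2 Rr, 1 rr
red: 3, yellow: 1
red: 3 out of 4 → fraction 3/4
Expected count = 3/4 × 212 = 159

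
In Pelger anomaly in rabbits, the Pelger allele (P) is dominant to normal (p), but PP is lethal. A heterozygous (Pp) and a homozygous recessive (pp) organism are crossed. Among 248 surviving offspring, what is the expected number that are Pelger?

Cross: Pp × pp
Punnett square offspring (before lethality): 2 Pp, 2 pp
No PP offspring are produced in this cross.
Pelger: 2 out of 4 → fraction 1/2
Expected count = 1/2 × 248 = 124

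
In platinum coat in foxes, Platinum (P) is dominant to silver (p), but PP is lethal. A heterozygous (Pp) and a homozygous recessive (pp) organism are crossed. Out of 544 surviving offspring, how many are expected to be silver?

Cross: Pp × pp
Punnett square offspring (before lethality): 2 Pp, 2 pp
No PP offspring are produced in this cross.
silver: 2 out of 4 → fraction 1/2
Expected count = 1/2 × 544 = 272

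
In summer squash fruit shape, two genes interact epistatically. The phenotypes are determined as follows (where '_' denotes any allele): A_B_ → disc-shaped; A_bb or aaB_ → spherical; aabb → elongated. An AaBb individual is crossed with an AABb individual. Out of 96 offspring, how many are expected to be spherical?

Cross: AaBb × AABb — consider each gene separately:
A gene: Aa × AA → 2 AA, 2 Aa → 4 A_ (out of 4)
B gene: Bb × Bb → 1 BB, 2 Bb, 1 bb → 3 B_ : 1 bb (out of 4)
Genotype classes (out of 4 × 4 = 16): A_B_ = 4×3 = 12; A_bb = 4×1 = 4
Apply the phenotype rules: A_B_ (12) → disc-shaped; A_bb (4) → spherical
Phenotype counts (out of 16): 12 disc-shaped, 4 spherical
spherical: 4 out of 16 → fraction 1/4
Expected count = 1/4 × 96 = 24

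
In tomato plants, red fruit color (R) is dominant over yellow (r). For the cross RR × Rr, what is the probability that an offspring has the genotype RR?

Punnett square for RR × Rr:
Offspring genotypes: 2 RR, 2 Rr
Total offspring: 4
Count with target: 2
Probability: 2/4 = 1/2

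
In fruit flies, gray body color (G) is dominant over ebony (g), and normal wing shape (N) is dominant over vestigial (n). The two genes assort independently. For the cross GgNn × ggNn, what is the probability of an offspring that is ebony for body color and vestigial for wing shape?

Dihybrid cross GgNn × ggNn — consider each gene separately:
body color: Gg × gg → 2 Gg, 2 gg → 2 G_ : 2 gg (out of 4)
wing shape: Nn × Nn → 1 NN, 2 Nn, 1 nn → 3 N_ : 1 nn (out of 4)
Looking for: ebony (gg) and vestigial (nn)
P(ebony) = 2/4, P(vestigial) = 1/4
P(both) = 2/4 × 1/4 = 2/16 = 1/8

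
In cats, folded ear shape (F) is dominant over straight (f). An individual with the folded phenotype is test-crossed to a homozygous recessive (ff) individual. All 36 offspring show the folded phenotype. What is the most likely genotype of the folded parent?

Test cross: ? × ff
All offspring are folded.
If the unknown parent were heterozygous (Ff), about half of 36 offspring would be straight; none are. The unknown parent is most likely homozygous dominant (FF).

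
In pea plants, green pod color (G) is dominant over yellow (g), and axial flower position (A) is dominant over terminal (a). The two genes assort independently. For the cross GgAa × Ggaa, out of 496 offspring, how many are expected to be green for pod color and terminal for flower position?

Dihybrid cross GgAa × Ggaa — consider each gene separately:
pod color: Gg × Gg → 1 GG, 2 Gg, 1 gg → 3 G_ : 1 gg (out of 4)
flower position: Aa × aa → 2 Aa, 2 aa → 2 A_ : 2 aa (out of 4)
Looking for: green (G_) and terminal (aa)
P(green) = 3/4, P(terminal) = 2/4
P(both) = 3/4 × 2/4 = 6/16 = 3/8
Expected count = 3/8 × 496 = 186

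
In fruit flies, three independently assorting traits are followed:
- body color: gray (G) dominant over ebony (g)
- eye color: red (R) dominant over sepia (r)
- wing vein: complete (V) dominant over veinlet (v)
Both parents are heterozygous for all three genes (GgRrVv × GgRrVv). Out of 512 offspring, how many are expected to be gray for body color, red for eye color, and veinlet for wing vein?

Trihybrid cross: GgRrVv × GgRrVv
Each trait segregates independently with a 3:1 phenotypic ratio, so each gene contributes 3/4 (dominant) or 1/4 (recessive).
Target: gray (body color), red (eye color), veinlet (wing vein)
Probability = product of independent per-trait probabilities
= 3/4 × 3/4 × 1/4 = 9/64
Expected count = 9/64 × 512 = 72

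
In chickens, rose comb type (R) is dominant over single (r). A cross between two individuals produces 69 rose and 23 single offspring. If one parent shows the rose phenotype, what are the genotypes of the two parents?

Observed offspring: 69 rose, 23 single
The observed ratio simplifies to 3:1. Single (rr) offspring appear, so each parent must contribute one r allele. The parent stated to show rose carries R, so it is Rr. The other parent is then either Rr or rr: Rr × rr would give a 1:1 split, whereas Rr × Rr gives 3:1 — matching the data. So both parents are heterozygous (Rr × Rr).
Parent genotypes: Rr × Rr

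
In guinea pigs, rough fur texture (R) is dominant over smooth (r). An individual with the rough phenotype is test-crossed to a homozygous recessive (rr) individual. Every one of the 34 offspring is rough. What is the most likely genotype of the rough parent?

Test cross: ? × rr
All offspring are rough.
If the unknown parent were heterozygous (Rr), about half of 34 offspring would be smooth; none are. The unknown parent is most likely homozygous dominant (RR).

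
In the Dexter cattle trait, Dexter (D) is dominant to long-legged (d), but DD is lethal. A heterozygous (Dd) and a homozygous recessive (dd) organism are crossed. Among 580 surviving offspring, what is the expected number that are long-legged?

Cross: Dd × dd
Punnett square offspring (before lethality): 2 Dd, 2 dd
No DD offspring are produced in this cross.
long-legged: 2 out of 4 → fraction 1/2
Expected count = 1/2 × 580 = 290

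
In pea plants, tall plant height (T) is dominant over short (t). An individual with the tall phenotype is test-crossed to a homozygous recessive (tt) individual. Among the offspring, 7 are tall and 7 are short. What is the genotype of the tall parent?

Test cross: ? × tt
Offspring: 7 tall, 7 short — approximately 1:1.
A 1:1 ratio in a test cross indicates the unknown parent is heterozygous (Tt).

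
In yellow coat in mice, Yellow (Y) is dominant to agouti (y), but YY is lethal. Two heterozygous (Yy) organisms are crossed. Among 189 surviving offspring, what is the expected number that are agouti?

Cross: Yy × Yy
Punnett square offspring (before lethality): 1 YY, 2 Yy, 1 yy
The YY genotype is lethal (embryos die); surviving offspring: 2 Yy, 1 yy
agouti: 1 out of 3 → fraction 1/3
Expected count = 1/3 × 189 = 63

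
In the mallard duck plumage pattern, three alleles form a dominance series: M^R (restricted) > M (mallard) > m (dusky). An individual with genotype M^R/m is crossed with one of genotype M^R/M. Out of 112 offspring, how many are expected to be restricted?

Cross: M^R/m × M^R/M
Allele dominance: M^R > M > m
Offspring genotypes: 1 M^R/M^R, 1 M^R/M, 1 M^R/m, 1 M/m
Phenotype counts: 3 restricted, 1 mallard
restricted: 3 out of 4 → fraction 3/4
Expected count = 3/4 × 112 = 84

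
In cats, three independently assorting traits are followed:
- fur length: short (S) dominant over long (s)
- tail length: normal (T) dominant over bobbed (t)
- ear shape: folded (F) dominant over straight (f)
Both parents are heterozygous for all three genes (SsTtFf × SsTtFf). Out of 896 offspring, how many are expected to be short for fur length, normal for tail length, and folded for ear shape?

Trihybrid cross: SsTtFf × SsTtFf
Each trait segregates independently with a 3:1 phenotypic ratio, so each gene contributes 3/4 (dominant) or 1/4 (recessive).
Target: short (fur length), normal (tail length), folded (ear shape)
Probability = product of independent per-trait probabilities
= 3/4 × 3/4 × 3/4 = 27/64
Expected count = 27/64 × 896 = 378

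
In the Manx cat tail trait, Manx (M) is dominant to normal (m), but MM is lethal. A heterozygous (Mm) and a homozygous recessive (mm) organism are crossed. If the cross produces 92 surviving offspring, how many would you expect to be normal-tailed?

Cross: Mm × mm
Punnett square offspring (before lethality): 2 Mm, 2 mm
No MM offspring are produced in this cross.
normal-tailed: 2 out of 4 → fraction 1/2
Expected count = 1/2 × 92 = 46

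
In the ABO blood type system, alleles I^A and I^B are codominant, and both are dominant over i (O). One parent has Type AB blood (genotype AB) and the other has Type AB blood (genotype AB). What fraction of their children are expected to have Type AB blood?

Cross: AB × AB
Possible offspring genotypes: 1 AA, 2 AB, 1 BB
Blood type counts: 1 Type A, 2 Type AB, 1 Type B
Probability of Type AB: 2/4 = 1/2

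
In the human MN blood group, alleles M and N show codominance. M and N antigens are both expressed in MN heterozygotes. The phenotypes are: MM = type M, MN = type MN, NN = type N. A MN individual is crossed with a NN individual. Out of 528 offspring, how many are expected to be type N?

Punnett square for MN × NN:
Offspring genotypes: 2 MN, 2 NN
Phenotype counts: 2 type MN, 2 type N
type N: 2 out of 4 → fraction 1/2
Expected count = 1/2 × 528 = 264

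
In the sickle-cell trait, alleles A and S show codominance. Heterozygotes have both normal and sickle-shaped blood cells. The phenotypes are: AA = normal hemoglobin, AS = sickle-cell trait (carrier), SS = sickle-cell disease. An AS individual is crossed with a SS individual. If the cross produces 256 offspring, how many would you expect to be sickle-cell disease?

Punnett square for AS × SS:
Offspring genotypes: 2 AS, 2 SS
Phenotype counts: 2 sickle-cell trait (carrier), 2 sickle-cell disease
sickle-cell disease: 2 out of 4 → fraction 1/2
Expected count = 1/2 × 256 = 128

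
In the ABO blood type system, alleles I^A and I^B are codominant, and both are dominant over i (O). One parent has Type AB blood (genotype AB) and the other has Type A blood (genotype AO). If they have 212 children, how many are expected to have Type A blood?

Cross: AB × AO
Possible offspring genotypes: 1 AA, 1 AO, 1 AB, 1 BO
Blood type counts: 2 Type A, 1 Type AB, 1 Type B
Probability of Type A: 2/4 = 1/2
Expected count = 1/2 × 212 = 106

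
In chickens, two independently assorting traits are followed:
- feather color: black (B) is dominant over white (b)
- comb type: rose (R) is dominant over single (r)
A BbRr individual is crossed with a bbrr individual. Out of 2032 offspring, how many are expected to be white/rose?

Dihybrid cross BbRr × bbrr — consider each gene separately:
feather color: Bb × bb → 2 Bb, 2 bb → 2 B_ : 2 bb (out of 4)
comb type: Rr × rr → 2 Rr, 2 rr → 2 R_ : 2 rr (out of 4)
Combine (counts out of 4 × 4 = 16): black/rose (B_R_) = 2×2 = 4; black/single (B_rr) = 2×2 = 4; white/rose (bbR_) = 2×2 = 4; white/single (bbrr) = 2×2 = 4
Phenotype counts (out of 16): 4 black/rose, 4 black/single, 4 white/rose, 4 white/single
white/rose: 4 out of 16 → fraction 1/4
Expected count = 1/4 × 2032 = 508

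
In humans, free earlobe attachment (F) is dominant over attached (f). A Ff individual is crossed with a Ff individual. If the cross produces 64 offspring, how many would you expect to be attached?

Punnett square for Ff × Ff:
Offspring genotypes: 1 FF, 2 Ff, 1 ff
free: 3, attached: 1
attached: 1 out of 4 → fraction 1/4
Expected count = 1/4 × 64 = 16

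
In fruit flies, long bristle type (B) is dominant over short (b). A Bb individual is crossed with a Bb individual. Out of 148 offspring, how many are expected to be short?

Punnett square for Bb × Bb:
Offspring genotypes: 1 BB, 2 Bb, 1 bb
long: 3, short: 1
short: 1 out of 4 → fraction 1/4
Expected count = 1/4 × 148 = 37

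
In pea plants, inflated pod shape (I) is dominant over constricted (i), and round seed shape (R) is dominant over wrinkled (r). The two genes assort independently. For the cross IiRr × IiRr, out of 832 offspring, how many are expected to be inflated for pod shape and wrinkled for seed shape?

Dihybrid cross IiRr × IiRr — consider each gene separately:
pod shape: Ii × Ii → 1 II, 2 Ii, 1 ii → 3 I_ : 1 ii (out of 4)
seed shape: Rr × Rr → 1 RR, 2 Rr, 1 rr → 3 R_ : 1 rr (out of 4)
Looking for: inflated (I_) and wrinkled (rr)
P(inflated) = 3/4, P(wrinkled) = 1/4
P(both) = 3/4 × 1/4 = 3/16
Expected count = 3/16 × 832 = 156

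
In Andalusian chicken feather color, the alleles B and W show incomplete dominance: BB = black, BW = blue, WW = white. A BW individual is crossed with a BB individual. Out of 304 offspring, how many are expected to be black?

Punnett square for BW × BB:
Offspring genotypes: 2 BB, 2 BW
Phenotype counts: 2 black, 2 blue
black: 2 out of 4 → fraction 1/2
Expected count = 1/2 × 304 = 152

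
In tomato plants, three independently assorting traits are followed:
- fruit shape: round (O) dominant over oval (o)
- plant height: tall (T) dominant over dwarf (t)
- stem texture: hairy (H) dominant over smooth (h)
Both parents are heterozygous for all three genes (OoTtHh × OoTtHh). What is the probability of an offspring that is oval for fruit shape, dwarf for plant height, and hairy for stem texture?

Trihybrid cross: OoTtHh × OoTtHh
Each trait segregates independently with a 3:1 phenotypic ratio, so each gene contributes 3/4 (dominant) or 1/4 (recessive).
Target: oval (fruit shape), dwarf (plant height), hairy (stem texture)
Probability = product of independent per-trait probabilities
= 1/4 × 1/4 × 3/4 = 3/64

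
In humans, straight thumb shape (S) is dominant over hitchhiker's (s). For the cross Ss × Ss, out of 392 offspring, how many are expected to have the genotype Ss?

Punnett square for Ss × Ss:
Offspring genotypes: 1 SS, 2 Ss, 1 ss
Total offspring: 4
Count with target: 2
Probability: 2/4 = 1/2
Expected count = 1/2 × 392 = 196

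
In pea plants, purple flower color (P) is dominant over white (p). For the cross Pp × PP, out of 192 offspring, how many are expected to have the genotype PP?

Punnett square for Pp × PP:
Offspring genotypes: 2 PP, 2 Pp
Total offspring: 4
Count with target: 2
Probability: 2/4 = 1/2
Expected count = 1/2 × 192 = 96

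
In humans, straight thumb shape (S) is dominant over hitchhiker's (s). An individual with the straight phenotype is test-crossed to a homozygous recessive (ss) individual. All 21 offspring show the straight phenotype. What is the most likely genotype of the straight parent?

Test cross: ? × ss
All offspring are straight.
If the unknown parent were heterozygous (Ss), about half of 21 offspring would be hitchhiker's; none are. The unknown parent is most likely homozygous dominant (SS).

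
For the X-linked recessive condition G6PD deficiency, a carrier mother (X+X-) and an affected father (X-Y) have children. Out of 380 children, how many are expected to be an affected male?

Cross: X+X- × X-Y
Offspring: 1 X+X-, 1 X+Y, 1 X-X-, 1 X-Y
Probability of an affected male: 1/4
Expected count = 1/4 × 380 = 95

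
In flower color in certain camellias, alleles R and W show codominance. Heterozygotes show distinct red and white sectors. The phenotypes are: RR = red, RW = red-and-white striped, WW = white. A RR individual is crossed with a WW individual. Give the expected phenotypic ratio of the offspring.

Punnett square for RR × WW:
Offspring genotypes: 4 RW
Phenotype counts: 4 red-and-white striped
Ratio: all red-and-white striped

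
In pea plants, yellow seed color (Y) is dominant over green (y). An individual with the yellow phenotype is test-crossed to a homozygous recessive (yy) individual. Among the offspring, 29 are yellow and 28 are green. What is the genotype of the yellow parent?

Test cross: ? × yy
Offspring: 29 yellow, 28 green — approximately 1:1.
A 1:1 ratio in a test cross indicates the unknown parent is heterozygous (Yy).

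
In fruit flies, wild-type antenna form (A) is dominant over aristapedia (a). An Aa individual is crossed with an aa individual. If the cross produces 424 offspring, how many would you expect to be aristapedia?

Punnett square for Aa × aa:
Offspring genotypes: 2 Aa, 2 aa
wild-type: 2, aristapedia: 2
aristapedia: 2 out of 4 → fraction 1/2
Expected count = 1/2 × 424 = 212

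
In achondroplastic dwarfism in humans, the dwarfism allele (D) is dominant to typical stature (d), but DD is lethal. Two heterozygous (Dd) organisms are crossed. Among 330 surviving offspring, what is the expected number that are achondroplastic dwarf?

Cross: Dd × Dd
Punnett square offspring (before lethality): 1 DD, 2 Dd, 1 dd
The DD genotype is lethal (embryos die); surviving offspring: 2 Dd, 1 dd
achondroplastic dwarf: 2 out of 3 → fraction 2/3
Expected count = 2/3 × 330 = 220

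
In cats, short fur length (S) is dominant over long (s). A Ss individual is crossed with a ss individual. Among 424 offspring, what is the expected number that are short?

Punnett square for Ss × ss:
Offspring genotypes: 2 Ss, 2 ss
short: 2, long: 2
short: 2 out of 4 → fraction 1/2
Expected count = 1/2 × 424 = 212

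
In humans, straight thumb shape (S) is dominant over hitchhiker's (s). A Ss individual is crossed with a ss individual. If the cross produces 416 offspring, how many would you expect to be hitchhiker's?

Punnett square for Ss × ss:
Offspring genotypes: 2 Ss, 2 ss
straight: 2, hitchhiker's: 2
hitchhiker's: 2 out of 4 → fraction 1/2
Expected count = 1/2 × 416 = 208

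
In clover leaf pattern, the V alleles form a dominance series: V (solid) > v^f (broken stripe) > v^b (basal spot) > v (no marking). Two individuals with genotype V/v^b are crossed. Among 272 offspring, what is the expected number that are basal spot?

Cross: V/v^b × V/v^b
Allele dominance: V > v^f > v^b > v
Offspring genotypes: 1 V/V, 2 V/v^b, 1 v^b/v^b
Phenotype counts: 3 solid, 1 basal spot
basal spot: 1 out of 4 → fraction 1/4
Expected count = 1/4 × 272 = 68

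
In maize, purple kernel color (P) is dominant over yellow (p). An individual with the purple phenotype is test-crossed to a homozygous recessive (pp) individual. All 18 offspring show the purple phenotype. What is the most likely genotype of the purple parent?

Test cross: ? × pp
All offspring are purple.
If the unknown parent were heterozygous (Pp), about half of 18 offspring would be yellow; none are. The unknown parent is most likely homozygous dominant (PP).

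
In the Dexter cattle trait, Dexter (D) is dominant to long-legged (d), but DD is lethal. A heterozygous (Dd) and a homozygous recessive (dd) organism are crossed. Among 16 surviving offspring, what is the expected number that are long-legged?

Cross: Dd × dd
Punnett square offspring (before lethality): 2 Dd, 2 dd
No DD offspring are produced in this cross.
long-legged: 2 out of 4 → fraction 1/2
Expected count = 1/2 × 16 = 8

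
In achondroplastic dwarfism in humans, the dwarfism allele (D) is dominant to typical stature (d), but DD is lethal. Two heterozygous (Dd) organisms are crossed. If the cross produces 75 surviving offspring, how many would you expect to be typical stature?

Cross: Dd × Dd
Punnett square offspring (before lethality): 1 DD, 2 Dd, 1 dd
The DD genotype is lethal (embryos die); surviving offspring: 2 Dd, 1 dd
typical stature: 1 out of 3 → fraction 1/3
Expected count = 1/3 × 75 = 25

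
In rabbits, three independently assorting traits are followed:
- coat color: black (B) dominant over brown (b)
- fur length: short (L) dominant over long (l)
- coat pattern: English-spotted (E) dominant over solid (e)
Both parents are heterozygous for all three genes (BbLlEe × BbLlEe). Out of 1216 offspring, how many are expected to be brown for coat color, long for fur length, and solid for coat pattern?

Trihybrid cross: BbLlEe × BbLlEe
Each trait segregates independently with a 3:1 phenotypic ratio, so each gene contributes 3/4 (dominant) or 1/4 (recessive).
Target: brown (coat color), long (fur length), solid (coat pattern)
Probability = product of independent per-trait probabilities
= 1/4 × 1/4 × 1/4 = 1/64
Expected count = 1/64 × 1216 = 19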